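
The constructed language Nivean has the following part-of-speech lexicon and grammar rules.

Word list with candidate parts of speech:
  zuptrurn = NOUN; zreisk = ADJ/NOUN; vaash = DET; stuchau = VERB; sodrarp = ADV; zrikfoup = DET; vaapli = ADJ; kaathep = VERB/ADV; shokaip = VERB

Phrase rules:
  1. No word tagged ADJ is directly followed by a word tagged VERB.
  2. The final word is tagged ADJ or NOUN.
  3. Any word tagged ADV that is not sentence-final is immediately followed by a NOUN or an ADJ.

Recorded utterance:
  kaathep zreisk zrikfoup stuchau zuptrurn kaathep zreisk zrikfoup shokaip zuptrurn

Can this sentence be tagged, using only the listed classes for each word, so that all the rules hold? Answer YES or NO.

YES

Candidates per position — 1:kaathep {VERB,ADV}; 2:zreisk {ADJ,NOUN}; 3:zrikfoup {DET}; 4:stuchau {VERB}; 5:zuptrurn {NOUN}; 6:kaathep {VERB,ADV}; 7:zreisk {ADJ,NOUN}; 8:zrikfoup {DET}; 9:shokaip {VERB}; 10:zuptrurn {NOUN}.
One satisfying assignment: VERB ADJ DET VERB NOUN ADV ADJ DET VERB NOUN.
Verifying each rule — rule 1 satisfied; rule 2 satisfied; rule 3 satisfied.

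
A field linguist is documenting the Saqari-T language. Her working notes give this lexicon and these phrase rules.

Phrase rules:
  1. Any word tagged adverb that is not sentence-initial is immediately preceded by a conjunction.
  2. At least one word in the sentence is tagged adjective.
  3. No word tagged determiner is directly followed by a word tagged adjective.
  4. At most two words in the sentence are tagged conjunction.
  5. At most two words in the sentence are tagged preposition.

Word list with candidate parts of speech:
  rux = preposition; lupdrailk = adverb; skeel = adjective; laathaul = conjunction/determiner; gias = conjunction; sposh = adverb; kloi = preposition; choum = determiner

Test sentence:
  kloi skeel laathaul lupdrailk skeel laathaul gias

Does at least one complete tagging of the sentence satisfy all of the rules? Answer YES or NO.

Candidates per position — 1:kloi {preposition}; 2:skeel {adjective}; 3:laathaul {conjunction,determiner}; 4:lupdrailk {adverb}; 5:skeel {adjective}; 6:laathaul {conjunction,determiner}; 7:gias {conjunction}.
One satisfying assignment: preposition adjective conjunction adverb adjective determiner conjunction.
Checking: rule 1 holds; rule 2 holds; rule 3 holds; rule 4 holds; rule 5 holds.

YES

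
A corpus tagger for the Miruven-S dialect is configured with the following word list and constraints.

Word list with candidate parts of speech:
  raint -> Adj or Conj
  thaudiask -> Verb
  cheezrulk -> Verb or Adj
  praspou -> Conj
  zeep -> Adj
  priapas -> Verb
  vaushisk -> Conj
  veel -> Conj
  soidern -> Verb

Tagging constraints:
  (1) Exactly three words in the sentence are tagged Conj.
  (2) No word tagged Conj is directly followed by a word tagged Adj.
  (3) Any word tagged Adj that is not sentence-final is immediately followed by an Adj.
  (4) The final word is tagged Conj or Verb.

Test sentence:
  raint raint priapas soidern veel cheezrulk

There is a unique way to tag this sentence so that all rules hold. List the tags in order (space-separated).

Candidates per position — 1:raint {Adj,Conj}; 2:raint {Adj,Conj}; 3:priapas {Verb}; 4:soidern {Verb}; 5:veel {Conj}; 6:cheezrulk {Verb,Adj}.
Word 1 cannot be Adj — rule 1 would then fail for every completion. It is Conj.
Word 2 cannot be Adj — rule 1 would then fail for every completion. It is Conj.
Word 6 cannot be Adj — rule 2 would then fail for every completion. It is Verb.
The only consistent sequence is: Conj Conj Verb Verb Conj Verb.
Checking: rule 1 satisfied; rule 2 satisfied; rule 3 satisfied; rule 4 satisfied.

Conj Conj Verb Verb Conj Verb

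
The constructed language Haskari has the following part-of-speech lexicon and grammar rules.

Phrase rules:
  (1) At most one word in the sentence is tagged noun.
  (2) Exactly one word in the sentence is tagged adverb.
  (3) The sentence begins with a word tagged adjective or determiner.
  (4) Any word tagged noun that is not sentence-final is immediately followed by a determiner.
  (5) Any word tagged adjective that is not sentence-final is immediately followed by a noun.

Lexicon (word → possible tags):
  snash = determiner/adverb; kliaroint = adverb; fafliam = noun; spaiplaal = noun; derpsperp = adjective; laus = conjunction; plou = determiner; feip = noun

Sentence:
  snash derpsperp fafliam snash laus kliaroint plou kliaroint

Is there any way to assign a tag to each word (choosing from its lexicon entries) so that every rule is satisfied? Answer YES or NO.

Candidates per position — 1:snash {determiner,adverb}; 2:derpsperp {adjective}; 3:fafliam {noun}; 4:snash {determiner,adverb}; 5:laus {conjunction}; 6:kliaroint {adverb}; 7:plou {determiner}; 8:kliaroint {adverb}.
Rule 2 cannot be satisfied by any choice of tags from the lexicon.
So there is no consistent tagging.

NO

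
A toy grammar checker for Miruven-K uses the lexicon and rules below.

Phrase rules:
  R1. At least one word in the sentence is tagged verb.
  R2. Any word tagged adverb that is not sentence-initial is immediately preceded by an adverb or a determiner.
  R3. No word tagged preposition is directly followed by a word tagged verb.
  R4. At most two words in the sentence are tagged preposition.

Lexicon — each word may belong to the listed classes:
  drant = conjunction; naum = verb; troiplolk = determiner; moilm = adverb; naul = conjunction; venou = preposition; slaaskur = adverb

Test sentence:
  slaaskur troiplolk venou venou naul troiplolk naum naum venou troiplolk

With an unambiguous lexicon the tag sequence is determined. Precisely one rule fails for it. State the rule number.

4

Fixed tagging: adverb determiner preposition preposition conjunction determiner verb verb preposition determiner.
Checking each rule: R1 pass, R2 pass, R3 pass, R4 fail.
Only rule 4 fails.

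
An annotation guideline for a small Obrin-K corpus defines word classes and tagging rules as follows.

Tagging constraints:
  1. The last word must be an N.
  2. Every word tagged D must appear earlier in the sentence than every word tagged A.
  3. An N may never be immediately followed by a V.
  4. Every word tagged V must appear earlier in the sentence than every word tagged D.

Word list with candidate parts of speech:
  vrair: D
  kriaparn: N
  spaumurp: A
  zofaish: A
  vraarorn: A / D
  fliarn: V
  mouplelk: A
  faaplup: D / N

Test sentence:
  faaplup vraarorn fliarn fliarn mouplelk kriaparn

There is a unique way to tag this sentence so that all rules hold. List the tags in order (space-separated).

Candidates per position — 1:faaplup {D,N}; 2:vraarorn {A,D}; 3:fliarn {V}; 4:fliarn {V}; 5:mouplelk {A}; 6:kriaparn {N}.
If word 1 were D, no tagging could satisfy rule 4; so word 1 is N.
If word 2 were D, no tagging could satisfy rule 4; so word 2 is A.
The unique satisfying tagging is: N A V V A N.
Verifying each rule — rule 1 holds; rule 2 holds; rule 3 holds; rule 4 holds.

N A V V A N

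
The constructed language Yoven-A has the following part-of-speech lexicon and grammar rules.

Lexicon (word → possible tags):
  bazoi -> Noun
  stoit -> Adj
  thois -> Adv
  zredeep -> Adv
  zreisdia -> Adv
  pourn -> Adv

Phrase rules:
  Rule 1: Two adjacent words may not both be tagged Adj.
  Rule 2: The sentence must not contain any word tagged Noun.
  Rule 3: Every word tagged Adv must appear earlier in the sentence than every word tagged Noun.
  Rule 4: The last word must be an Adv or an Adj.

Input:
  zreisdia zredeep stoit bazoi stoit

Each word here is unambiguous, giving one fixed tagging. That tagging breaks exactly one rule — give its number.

2

Fixed tagging: Adv Adv Adj Noun Adj.
Checking each rule: R1 holds, R2 violated, R3 holds, R4 holds.
Only rule 2 fails.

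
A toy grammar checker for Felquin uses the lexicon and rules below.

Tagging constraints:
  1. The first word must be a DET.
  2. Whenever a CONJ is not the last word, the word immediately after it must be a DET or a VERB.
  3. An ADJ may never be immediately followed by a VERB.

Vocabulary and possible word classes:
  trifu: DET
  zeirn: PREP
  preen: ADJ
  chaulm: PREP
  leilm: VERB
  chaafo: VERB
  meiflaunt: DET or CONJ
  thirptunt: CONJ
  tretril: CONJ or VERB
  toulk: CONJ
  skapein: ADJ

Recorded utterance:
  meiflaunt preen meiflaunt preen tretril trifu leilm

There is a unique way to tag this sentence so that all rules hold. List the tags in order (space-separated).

Candidates per position — 1:meiflaunt {DET,CONJ}; 2:preen {ADJ}; 3:meiflaunt {DET,CONJ}; 4:preen {ADJ}; 5:tretril {CONJ,VERB}; 6:trifu {DET}; 7:leilm {VERB}.
Position 1: tagging it CONJ would leave rule 1 unsatisfiable, so it must be DET.
Position 3: tagging it CONJ would leave rule 2 unsatisfiable, so it must be DET.
Position 5: tagging it VERB would leave rule 3 unsatisfiable, so it must be CONJ.
That leaves exactly one tagging: DET ADJ DET ADJ CONJ DET VERB.
Rule-by-rule: rule 1 ok; rule 2 ok; rule 3 ok.

DET ADJ DET ADJ CONJ DET VERB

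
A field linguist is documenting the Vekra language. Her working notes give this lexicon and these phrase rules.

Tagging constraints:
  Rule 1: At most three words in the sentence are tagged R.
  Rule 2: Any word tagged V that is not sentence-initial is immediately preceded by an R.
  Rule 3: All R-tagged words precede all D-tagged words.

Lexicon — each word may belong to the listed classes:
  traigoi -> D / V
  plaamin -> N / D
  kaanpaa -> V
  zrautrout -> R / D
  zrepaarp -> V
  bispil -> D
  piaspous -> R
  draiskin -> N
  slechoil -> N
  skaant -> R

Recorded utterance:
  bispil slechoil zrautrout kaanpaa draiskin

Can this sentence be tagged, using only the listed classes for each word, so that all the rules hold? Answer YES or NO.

NO

Candidates per position — 1:bispil {D}; 2:slechoil {N}; 3:zrautrout {R,D}; 4:kaanpaa {V}; 5:draiskin {N}.
Every candidate sequence violates at least one rule; no consistent tagging exists.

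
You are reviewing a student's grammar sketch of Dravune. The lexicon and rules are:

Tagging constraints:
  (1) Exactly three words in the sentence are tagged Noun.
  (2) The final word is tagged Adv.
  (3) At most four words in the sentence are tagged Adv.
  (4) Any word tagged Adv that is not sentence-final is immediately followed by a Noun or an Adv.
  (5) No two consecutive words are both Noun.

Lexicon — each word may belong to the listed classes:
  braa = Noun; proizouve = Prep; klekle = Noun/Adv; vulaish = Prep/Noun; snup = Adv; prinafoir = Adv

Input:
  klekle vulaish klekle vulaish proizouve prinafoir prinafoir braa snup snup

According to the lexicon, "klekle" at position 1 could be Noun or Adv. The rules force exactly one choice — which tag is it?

Candidates per position — 1:klekle {Noun,Adv}; 2:vulaish {Prep,Noun}; 3:klekle {Noun,Adv}; 4:vulaish {Prep,Noun}; 5:proizouve {Prep}; 6:prinafoir {Adv}; 7:prinafoir {Adv}; 8:braa {Noun}; 9:snup {Adv}; 10:snup {Adv}.
Word 1 cannot be Adv — rule 3 would then fail for every completion. It is Noun.
Word 2 cannot be Noun — rule 5 would then fail for every completion. It is Prep.
Word 3 cannot be Adv — rule 3 would then fail for every completion. It is Noun.
Word 4 cannot be Noun — rule 1 would then fail for every completion. It is Prep.
The only consistent sequence is: Noun Prep Noun Prep Prep Adv Adv Noun Adv Adv.
Checking: rule 1 holds; rule 2 holds; rule 3 holds; rule 4 holds; rule 5 holds.

Noun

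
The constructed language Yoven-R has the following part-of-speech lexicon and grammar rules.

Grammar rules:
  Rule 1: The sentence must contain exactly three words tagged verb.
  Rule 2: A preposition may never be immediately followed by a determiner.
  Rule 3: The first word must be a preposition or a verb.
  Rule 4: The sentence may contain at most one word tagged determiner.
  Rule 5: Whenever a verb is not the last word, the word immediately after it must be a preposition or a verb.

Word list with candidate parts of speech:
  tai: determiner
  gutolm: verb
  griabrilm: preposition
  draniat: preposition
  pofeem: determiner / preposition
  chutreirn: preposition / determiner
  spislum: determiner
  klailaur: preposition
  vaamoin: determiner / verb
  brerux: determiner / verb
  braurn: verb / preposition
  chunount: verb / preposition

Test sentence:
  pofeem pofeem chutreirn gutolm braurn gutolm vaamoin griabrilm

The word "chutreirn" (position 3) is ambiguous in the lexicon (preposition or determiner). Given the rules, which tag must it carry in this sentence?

preposition

Candidates per position — 1:pofeem {determiner,preposition}; 2:pofeem {determiner,preposition}; 3:chutreirn {preposition,determiner}; 4:gutolm {verb}; 5:braurn {verb,preposition}; 6:gutolm {verb}; 7:vaamoin {determiner,verb}; 8:griabrilm {preposition}.
Position 1: tagging it determiner would leave rule 3 unsatisfiable, so it must be preposition.
Position 2: tagging it determiner would leave rule 2 unsatisfiable, so it must be preposition.
Position 3: tagging it determiner would leave rule 2 unsatisfiable, so it must be preposition.
Position 7: tagging it determiner would leave rule 5 unsatisfiable, so it must be verb.
Position 5: tagging it verb would leave rule 1 unsatisfiable, so it must be preposition.
The unique satisfying tagging is: preposition preposition preposition verb preposition verb verb preposition.
Verifying each rule — rule 1 ok; rule 2 ok; rule 3 ok; rule 4 ok; rule 5 ok.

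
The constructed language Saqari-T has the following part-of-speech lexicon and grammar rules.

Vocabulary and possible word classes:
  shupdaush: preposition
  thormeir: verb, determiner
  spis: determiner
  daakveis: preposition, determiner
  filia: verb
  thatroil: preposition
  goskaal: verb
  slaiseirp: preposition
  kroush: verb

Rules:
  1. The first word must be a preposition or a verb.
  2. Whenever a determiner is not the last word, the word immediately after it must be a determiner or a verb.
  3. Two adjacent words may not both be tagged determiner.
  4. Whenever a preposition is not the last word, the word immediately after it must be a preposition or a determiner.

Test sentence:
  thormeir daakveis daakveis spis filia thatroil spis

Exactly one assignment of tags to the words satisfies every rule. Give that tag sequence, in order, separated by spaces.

verb preposition preposition determiner verb preposition determiner

Candidates per position — 1:thormeir {verb,determiner}; 2:daakveis {preposition,determiner}; 3:daakveis {preposition,determiner}; 4:spis {determiner}; 5:filia {verb}; 6:thatroil {preposition}; 7:spis {determiner}.
If word 1 were determiner, no tagging could satisfy rule 1; so word 1 is verb.
If word 3 were determiner, no tagging could satisfy rule 3; so word 3 is preposition.
If word 2 were determiner, no tagging could satisfy rule 2; so word 2 is preposition.
The only consistent sequence is: verb preposition preposition determiner verb preposition determiner.
Checking: rule 1 ok; rule 2 ok; rule 3 ok; rule 4 ok.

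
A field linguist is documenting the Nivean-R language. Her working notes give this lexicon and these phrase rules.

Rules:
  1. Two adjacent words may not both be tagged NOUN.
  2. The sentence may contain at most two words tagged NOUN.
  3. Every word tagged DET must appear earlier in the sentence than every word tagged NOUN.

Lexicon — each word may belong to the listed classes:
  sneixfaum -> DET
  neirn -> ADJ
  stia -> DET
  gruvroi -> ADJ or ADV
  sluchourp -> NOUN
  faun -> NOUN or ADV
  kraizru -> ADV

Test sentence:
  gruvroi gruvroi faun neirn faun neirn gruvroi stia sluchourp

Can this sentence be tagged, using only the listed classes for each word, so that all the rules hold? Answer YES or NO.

Candidates per position — 1:gruvroi {ADJ,ADV}; 2:gruvroi {ADJ,ADV}; 3:faun {NOUN,ADV}; 4:neirn {ADJ}; 5:faun {NOUN,ADV}; 6:neirn {ADJ}; 7:gruvroi {ADJ,ADV}; 8:stia {DET}; 9:sluchourp {NOUN}.
One satisfying assignment: ADV ADV ADV ADJ ADV ADJ ADV DET NOUN.
Rule-by-rule: rule 1 satisfied; rule 2 satisfied; rule 3 satisfied.

YES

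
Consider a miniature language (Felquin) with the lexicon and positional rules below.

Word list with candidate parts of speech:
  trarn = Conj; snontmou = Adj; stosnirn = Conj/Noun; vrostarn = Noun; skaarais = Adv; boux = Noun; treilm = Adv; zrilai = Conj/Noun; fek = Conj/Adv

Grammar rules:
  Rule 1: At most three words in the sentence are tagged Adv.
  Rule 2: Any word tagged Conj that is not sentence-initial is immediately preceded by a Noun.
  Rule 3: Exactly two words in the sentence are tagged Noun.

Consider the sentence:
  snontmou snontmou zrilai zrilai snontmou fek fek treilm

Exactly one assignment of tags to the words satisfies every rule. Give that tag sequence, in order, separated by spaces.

Candidates per position — 1:snontmou {Adj}; 2:snontmou {Adj}; 3:zrilai {Conj,Noun}; 4:zrilai {Conj,Noun}; 5:snontmou {Adj}; 6:fek {Conj,Adv}; 7:fek {Conj,Adv}; 8:treilm {Adv}.
If word 3 were Conj, no tagging could satisfy rule 2; so word 3 is Noun.
If word 4 were Conj, no tagging could satisfy rule 3; so word 4 is Noun.
If word 6 were Conj, no tagging could satisfy rule 2; so word 6 is Adv.
If word 7 were Conj, no tagging could satisfy rule 2; so word 7 is Adv.
The unique satisfying tagging is: Adj Adj Noun Noun Adj Adv Adv Adv.
Verifying each rule — rule 1 ✓; rule 2 ✓; rule 3 ✓.

Adj Adj Noun Noun Adj Adv Adv Adv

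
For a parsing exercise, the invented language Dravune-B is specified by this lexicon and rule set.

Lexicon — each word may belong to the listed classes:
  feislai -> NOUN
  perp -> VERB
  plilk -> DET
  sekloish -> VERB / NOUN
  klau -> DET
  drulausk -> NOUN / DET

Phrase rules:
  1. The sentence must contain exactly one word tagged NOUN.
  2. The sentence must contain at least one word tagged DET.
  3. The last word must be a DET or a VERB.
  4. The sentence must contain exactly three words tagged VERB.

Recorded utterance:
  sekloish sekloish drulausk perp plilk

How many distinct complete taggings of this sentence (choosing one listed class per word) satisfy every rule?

1

Candidates per position — 1:sekloish {VERB,NOUN}; 2:sekloish {VERB,NOUN}; 3:drulausk {NOUN,DET}; 4:perp {VERB}; 5:plilk {DET}.
There are 8 candidate sequences in total.
The sequences that satisfy every rule: VERB VERB NOUN VERB DET.
Count = 1.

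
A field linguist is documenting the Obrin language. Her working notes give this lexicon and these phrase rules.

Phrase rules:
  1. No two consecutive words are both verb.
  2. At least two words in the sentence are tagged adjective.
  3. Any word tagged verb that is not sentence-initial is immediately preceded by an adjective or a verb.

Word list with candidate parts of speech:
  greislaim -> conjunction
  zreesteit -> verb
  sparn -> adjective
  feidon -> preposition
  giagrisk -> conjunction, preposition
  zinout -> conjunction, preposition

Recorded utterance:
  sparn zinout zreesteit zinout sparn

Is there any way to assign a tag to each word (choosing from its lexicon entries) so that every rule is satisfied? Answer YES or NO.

Candidates per position — 1:sparn {adjective}; 2:zinout {conjunction,preposition}; 3:zreesteit {verb}; 4:zinout {conjunction,preposition}; 5:sparn {adjective}.
Rule 3 cannot be satisfied by any choice of tags from the lexicon.
So there is no consistent tagging.

NO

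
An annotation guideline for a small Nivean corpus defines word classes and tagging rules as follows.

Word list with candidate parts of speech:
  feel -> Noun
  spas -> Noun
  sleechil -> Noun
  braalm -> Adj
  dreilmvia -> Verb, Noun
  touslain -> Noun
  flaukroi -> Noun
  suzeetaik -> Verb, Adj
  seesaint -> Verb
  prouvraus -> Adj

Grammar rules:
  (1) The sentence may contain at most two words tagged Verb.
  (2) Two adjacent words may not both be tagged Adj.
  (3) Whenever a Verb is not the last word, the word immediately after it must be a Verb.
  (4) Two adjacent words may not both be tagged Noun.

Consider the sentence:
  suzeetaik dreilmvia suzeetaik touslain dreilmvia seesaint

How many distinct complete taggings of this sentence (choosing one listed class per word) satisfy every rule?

Candidates per position — 1:suzeetaik {Verb,Adj}; 2:dreilmvia {Verb,Noun}; 3:suzeetaik {Verb,Adj}; 4:touslain {Noun}; 5:dreilmvia {Verb,Noun}; 6:seesaint {Verb}.
There are 16 candidate sequences in total.
The sequences that satisfy every rule: Adj Noun Adj Noun Verb Verb.
Count = 1.

1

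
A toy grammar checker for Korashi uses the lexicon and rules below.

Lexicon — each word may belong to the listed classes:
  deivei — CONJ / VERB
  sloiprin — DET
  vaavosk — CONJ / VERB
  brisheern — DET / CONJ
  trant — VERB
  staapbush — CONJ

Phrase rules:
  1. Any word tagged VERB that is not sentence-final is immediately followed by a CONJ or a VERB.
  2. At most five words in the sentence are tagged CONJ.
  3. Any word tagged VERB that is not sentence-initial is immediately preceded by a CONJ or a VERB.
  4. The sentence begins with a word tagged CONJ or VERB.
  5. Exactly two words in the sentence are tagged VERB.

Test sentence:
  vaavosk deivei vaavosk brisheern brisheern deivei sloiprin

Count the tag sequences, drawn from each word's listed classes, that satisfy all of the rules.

Candidates per position — 1:vaavosk {CONJ,VERB}; 2:deivei {CONJ,VERB}; 3:vaavosk {CONJ,VERB}; 4:brisheern {DET,CONJ}; 5:brisheern {DET,CONJ}; 6:deivei {CONJ,VERB}; 7:sloiprin {DET}.
There are 64 candidate sequences in total.
Checking each against the rules leaves 8 sequences.
Count = 8.

8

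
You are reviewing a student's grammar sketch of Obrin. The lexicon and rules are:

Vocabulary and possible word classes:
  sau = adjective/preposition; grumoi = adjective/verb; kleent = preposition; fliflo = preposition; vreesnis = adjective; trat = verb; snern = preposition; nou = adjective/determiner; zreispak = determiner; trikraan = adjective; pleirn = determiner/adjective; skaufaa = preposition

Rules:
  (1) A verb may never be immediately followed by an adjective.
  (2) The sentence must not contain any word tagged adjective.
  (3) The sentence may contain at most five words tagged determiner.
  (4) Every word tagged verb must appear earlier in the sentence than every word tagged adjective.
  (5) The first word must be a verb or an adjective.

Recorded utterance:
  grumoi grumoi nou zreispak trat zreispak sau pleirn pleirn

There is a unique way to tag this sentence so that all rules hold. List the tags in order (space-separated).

verb verb determiner determiner verb determiner preposition determiner determiner

Candidates per position — 1:grumoi {adjective,verb}; 2:grumoi {adjective,verb}; 3:nou {adjective,determiner}; 4:zreispak {determiner}; 5:trat {verb}; 6:zreispak {determiner}; 7:sau {adjective,preposition}; 8:pleirn {determiner,adjective}; 9:pleirn {determiner,adjective}.
If word 1 were adjective, no tagging could satisfy rule 2; so word 1 is verb.
If word 2 were adjective, no tagging could satisfy rule 1; so word 2 is verb.
If word 3 were adjective, no tagging could satisfy rule 1; so word 3 is determiner.
If word 7 were adjective, no tagging could satisfy rule 2; so word 7 is preposition.
If word 8 were adjective, no tagging could satisfy rule 2; so word 8 is determiner.
If word 9 were adjective, no tagging could satisfy rule 2; so word 9 is determiner.
The unique satisfying tagging is: verb verb determiner determiner verb determiner preposition determiner determiner.
Verifying each rule — rule 1 ✓; rule 2 ✓; rule 3 ✓; rule 4 ✓; rule 5 ✓.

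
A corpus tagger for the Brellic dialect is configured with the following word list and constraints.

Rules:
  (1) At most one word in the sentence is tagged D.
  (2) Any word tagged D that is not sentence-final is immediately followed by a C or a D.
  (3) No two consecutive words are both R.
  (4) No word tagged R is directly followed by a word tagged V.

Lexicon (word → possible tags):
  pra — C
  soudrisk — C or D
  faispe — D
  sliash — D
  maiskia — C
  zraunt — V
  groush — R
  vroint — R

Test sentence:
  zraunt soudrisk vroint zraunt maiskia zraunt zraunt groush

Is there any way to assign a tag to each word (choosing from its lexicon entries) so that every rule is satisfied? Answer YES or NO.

NO

Candidates per position — 1:zraunt {V}; 2:soudrisk {C,D}; 3:vroint {R}; 4:zraunt {V}; 5:maiskia {C}; 6:zraunt {V}; 7:zraunt {V}; 8:groush {R}.
Rule 4 cannot be satisfied by any choice of tags from the lexicon.
So there is no consistent tagging.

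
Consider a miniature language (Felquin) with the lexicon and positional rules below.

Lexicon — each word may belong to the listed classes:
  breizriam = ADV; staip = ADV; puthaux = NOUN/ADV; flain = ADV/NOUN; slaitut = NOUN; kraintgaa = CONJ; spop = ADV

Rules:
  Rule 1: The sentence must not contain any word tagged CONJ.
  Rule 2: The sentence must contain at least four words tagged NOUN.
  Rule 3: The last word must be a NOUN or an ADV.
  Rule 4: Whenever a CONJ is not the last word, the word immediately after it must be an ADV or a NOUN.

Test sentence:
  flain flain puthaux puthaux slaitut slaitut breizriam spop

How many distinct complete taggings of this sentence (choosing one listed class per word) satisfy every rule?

Candidates per position — 1:flain {ADV,NOUN}; 2:flain {ADV,NOUN}; 3:puthaux {NOUN,ADV}; 4:puthaux {NOUN,ADV}; 5:slaitut {NOUN}; 6:slaitut {NOUN}; 7:breizriam {ADV}; 8:spop {ADV}.
There are 16 candidate sequences in total.
Checking each against the rules leaves 11 sequences.
Count = 11.

11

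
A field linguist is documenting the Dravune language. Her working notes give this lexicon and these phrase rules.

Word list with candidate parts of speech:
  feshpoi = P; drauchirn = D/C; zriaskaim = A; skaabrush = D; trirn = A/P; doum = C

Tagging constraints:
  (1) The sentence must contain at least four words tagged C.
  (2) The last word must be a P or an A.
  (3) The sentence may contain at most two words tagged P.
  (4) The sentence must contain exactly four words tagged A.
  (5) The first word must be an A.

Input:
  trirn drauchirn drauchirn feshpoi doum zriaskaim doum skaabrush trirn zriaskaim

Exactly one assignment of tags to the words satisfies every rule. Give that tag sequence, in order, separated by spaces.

A C C P C A C D A A

Candidates per position — 1:trirn {A,P}; 2:drauchirn {D,C}; 3:drauchirn {D,C}; 4:feshpoi {P}; 5:doum {C}; 6:zriaskaim {A}; 7:doum {C}; 8:skaabrush {D}; 9:trirn {A,P}; 10:zriaskaim {A}.
Position 1: tagging it P would leave rule 4 unsatisfiable, so it must be A.
Position 2: tagging it D would leave rule 1 unsatisfiable, so it must be C.
Position 3: tagging it D would leave rule 1 unsatisfiable, so it must be C.
Position 9: tagging it P would leave rule 4 unsatisfiable, so it must be A.
The unique satisfying tagging is: A C C P C A C D A A.
Rule-by-rule: rule 1 satisfied; rule 2 satisfied; rule 3 satisfied; rule 4 satisfied; rule 5 satisfied.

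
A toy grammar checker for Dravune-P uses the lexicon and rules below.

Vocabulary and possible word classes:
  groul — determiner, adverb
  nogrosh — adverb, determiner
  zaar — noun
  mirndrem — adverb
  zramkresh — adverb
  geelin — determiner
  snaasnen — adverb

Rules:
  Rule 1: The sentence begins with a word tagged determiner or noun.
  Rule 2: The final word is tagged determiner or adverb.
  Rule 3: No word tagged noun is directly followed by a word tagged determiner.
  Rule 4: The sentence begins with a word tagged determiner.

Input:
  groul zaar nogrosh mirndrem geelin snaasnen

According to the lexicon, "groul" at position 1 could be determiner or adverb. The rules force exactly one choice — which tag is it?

Candidates per position — 1:groul {determiner,adverb}; 2:zaar {noun}; 3:nogrosh {adverb,determiner}; 4:mirndrem {adverb}; 5:geelin {determiner}; 6:snaasnen {adverb}.
At position 1, choosing adverb makes rule 1 impossible to satisfy; hence determiner.
At position 3, choosing determiner makes rule 3 impossible to satisfy; hence adverb.
The unique satisfying tagging is: determiner noun adverb adverb determiner adverb.
Check: rule 1 satisfied; rule 2 satisfied; rule 3 satisfied; rule 4 satisfied.

determiner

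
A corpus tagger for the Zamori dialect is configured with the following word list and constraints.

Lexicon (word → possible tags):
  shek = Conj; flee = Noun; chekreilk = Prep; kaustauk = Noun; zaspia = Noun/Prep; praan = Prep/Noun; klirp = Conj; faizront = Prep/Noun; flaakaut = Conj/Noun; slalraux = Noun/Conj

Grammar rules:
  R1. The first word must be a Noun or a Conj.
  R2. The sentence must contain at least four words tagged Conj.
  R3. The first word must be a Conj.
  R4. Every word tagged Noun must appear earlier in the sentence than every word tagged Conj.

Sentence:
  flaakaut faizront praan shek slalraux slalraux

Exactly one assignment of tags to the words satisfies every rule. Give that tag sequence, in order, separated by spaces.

Candidates per position — 1:flaakaut {Conj,Noun}; 2:faizront {Prep,Noun}; 3:praan {Prep,Noun}; 4:shek {Conj}; 5:slalraux {Noun,Conj}; 6:slalraux {Noun,Conj}.
Position 1: Noun is ruled out by rule 2; that leaves Conj.
Position 2: Noun is ruled out by rule 4; that leaves Prep.
Position 3: Noun is ruled out by rule 4; that leaves Prep.
Position 5: Noun is ruled out by rule 2; that leaves Conj.
Position 6: Noun is ruled out by rule 2; that leaves Conj.
The only consistent sequence is: Conj Prep Prep Conj Conj Conj.
Rule-by-rule: rule 1 ok; rule 2 ok; rule 3 ok; rule 4 ok.

Conj Prep Prep Conj Conj Conj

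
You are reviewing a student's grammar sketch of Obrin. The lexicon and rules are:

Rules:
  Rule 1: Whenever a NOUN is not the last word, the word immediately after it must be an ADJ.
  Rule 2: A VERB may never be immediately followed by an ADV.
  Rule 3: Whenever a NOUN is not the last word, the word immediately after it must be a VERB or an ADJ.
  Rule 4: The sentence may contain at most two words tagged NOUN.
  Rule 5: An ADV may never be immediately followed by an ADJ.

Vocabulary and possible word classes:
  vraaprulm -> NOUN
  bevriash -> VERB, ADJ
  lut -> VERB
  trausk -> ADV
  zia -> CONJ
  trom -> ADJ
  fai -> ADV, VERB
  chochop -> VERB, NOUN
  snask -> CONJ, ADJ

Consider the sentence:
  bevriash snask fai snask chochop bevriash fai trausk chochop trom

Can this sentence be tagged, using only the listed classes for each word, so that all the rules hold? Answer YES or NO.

Candidates per position — 1:bevriash {VERB,ADJ}; 2:snask {CONJ,ADJ}; 3:fai {ADV,VERB}; 4:snask {CONJ,ADJ}; 5:chochop {VERB,NOUN}; 6:bevriash {VERB,ADJ}; 7:fai {ADV,VERB}; 8:trausk {ADV}; 9:chochop {VERB,NOUN}; 10:trom {ADJ}.
One satisfying assignment: VERB CONJ VERB ADJ VERB ADJ ADV ADV VERB ADJ.
Checking: rule 1 holds; rule 2 holds; rule 3 holds; rule 4 holds; rule 5 holds.

YES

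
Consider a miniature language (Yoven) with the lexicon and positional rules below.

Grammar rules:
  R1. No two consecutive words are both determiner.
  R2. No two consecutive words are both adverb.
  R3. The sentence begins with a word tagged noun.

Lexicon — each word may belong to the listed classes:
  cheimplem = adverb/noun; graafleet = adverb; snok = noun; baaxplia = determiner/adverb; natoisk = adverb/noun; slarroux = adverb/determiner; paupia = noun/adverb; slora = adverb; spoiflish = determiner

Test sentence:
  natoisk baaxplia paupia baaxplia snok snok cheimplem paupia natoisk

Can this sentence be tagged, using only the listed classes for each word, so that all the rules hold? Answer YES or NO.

YES

Candidates per position — 1:natoisk {adverb,noun}; 2:baaxplia {determiner,adverb}; 3:paupia {noun,adverb}; 4:baaxplia {determiner,adverb}; 5:snok {noun}; 6:snok {noun}; 7:cheimplem {adverb,noun}; 8:paupia {noun,adverb}; 9:natoisk {adverb,noun}.
One satisfying assignment: noun determiner adverb determiner noun noun adverb noun noun.
Rule-by-rule: rule 1 satisfied; rule 2 satisfied; rule 3 satisfied.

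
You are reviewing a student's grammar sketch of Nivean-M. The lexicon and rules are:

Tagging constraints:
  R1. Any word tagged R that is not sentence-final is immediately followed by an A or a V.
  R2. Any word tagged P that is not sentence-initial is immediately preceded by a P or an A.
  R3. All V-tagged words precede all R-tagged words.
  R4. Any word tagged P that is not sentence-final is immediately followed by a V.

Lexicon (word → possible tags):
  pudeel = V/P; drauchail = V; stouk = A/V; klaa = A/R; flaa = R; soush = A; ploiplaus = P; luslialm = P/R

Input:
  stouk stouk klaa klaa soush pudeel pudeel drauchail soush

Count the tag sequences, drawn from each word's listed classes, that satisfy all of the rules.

8

Candidates per position — 1:stouk {A,V}; 2:stouk {A,V}; 3:klaa {A,R}; 4:klaa {A,R}; 5:soush {A}; 6:pudeel {V,P}; 7:pudeel {V,P}; 8:drauchail {V}; 9:soush {A}.
There are 64 candidate sequences in total.
Checking each against the rules leaves 8 sequences.
Count = 8.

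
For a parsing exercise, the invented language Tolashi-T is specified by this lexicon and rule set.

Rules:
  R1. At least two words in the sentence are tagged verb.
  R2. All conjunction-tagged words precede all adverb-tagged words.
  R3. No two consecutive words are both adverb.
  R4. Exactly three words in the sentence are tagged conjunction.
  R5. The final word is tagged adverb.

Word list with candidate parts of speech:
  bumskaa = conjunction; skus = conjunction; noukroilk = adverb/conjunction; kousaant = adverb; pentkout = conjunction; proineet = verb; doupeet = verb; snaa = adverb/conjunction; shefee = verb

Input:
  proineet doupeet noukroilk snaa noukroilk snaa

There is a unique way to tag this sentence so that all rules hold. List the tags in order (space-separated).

verb verb conjunction conjunction conjunction adverb

Candidates per position — 1:proineet {verb}; 2:doupeet {verb}; 3:noukroilk {adverb,conjunction}; 4:snaa {adverb,conjunction}; 5:noukroilk {adverb,conjunction}; 6:snaa {adverb,conjunction}.
Position 6: conjunction is ruled out by rule 5; that leaves adverb.
Position 3: adverb is ruled out by rule 4; that leaves conjunction.
Position 4: adverb is ruled out by rule 4; that leaves conjunction.
Position 5: adverb is ruled out by rule 3; that leaves conjunction.
The only consistent sequence is: verb verb conjunction conjunction conjunction adverb.
Checking: rule 1 holds; rule 2 holds; rule 3 holds; rule 4 holds; rule 5 holds.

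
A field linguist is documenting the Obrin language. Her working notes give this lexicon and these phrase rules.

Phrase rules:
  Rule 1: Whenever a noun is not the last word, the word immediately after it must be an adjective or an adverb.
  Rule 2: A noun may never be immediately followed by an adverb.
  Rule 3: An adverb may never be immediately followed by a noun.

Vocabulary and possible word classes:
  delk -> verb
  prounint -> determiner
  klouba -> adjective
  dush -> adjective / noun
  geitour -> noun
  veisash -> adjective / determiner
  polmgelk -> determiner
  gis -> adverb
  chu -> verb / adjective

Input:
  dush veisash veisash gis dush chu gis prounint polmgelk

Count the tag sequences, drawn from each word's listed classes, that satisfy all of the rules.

12

Candidates per position — 1:dush {adjective,noun}; 2:veisash {adjective,determiner}; 3:veisash {adjective,determiner}; 4:gis {adverb}; 5:dush {adjective,noun}; 6:chu {verb,adjective}; 7:gis {adverb}; 8:prounint {determiner}; 9:polmgelk {determiner}.
There are 32 candidate sequences in total.
Checking each against the rules leaves 12 sequences.
Count = 12.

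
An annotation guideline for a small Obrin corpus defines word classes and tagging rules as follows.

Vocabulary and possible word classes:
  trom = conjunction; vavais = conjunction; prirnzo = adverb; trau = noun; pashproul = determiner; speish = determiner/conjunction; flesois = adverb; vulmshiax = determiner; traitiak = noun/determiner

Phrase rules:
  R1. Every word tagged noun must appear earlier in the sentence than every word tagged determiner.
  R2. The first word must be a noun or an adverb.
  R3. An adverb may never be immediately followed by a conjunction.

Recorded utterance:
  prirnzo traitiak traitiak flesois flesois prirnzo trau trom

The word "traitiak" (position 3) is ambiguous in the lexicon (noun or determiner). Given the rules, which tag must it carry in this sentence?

noun

Candidates per position — 1:prirnzo {adverb}; 2:traitiak {noun,determiner}; 3:traitiak {noun,determiner}; 4:flesois {adverb}; 5:flesois {adverb}; 6:prirnzo {adverb}; 7:trau {noun}; 8:trom {conjunction}.
Position 2: tagging it determiner would leave rule 1 unsatisfiable, so it must be noun.
Position 3: tagging it determiner would leave rule 1 unsatisfiable, so it must be noun.
The unique satisfying tagging is: adverb noun noun adverb adverb adverb noun conjunction.
Check: rule 1 ✓; rule 2 ✓; rule 3 ✓.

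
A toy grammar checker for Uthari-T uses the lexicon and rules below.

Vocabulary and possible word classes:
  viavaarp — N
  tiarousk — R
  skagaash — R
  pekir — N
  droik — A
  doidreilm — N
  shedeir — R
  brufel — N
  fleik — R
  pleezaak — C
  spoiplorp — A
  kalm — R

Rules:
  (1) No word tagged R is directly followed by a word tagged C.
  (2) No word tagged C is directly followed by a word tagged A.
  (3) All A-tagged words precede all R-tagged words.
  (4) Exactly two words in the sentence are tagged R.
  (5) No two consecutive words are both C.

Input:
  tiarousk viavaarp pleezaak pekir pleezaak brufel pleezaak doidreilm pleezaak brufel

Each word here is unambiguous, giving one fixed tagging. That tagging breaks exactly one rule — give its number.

4

Fixed tagging: R N C N C N C N C N.
Checking each rule: R1 holds, R2 holds, R3 holds, R4 violated, R5 holds.
Only rule 4 fails.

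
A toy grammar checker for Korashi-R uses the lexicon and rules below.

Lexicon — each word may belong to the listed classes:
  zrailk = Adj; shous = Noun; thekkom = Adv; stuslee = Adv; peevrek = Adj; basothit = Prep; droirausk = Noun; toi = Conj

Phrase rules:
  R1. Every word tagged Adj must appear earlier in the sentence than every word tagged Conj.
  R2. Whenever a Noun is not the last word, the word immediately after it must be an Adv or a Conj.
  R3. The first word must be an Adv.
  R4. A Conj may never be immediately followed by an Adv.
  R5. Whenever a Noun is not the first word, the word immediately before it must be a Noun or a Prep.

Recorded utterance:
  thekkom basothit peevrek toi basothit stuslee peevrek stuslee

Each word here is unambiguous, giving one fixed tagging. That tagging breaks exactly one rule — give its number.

1

Fixed tagging: Adv Prep Adj Conj Prep Adv Adj Adv.
Rule check: R1 fails, R2 ok, R3 ok, R4 ok, R5 ok.
Only rule 1 fails.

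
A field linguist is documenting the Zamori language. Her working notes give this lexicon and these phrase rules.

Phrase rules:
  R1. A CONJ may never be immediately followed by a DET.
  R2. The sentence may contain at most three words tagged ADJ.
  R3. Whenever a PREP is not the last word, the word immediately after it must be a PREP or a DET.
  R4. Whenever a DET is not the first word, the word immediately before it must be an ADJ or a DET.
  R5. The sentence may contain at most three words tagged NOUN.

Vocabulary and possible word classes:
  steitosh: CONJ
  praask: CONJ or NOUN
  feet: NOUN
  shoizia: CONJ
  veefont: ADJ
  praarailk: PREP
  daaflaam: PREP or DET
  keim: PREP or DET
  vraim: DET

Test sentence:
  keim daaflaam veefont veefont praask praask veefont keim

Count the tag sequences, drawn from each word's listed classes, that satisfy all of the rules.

8

Candidates per position — 1:keim {PREP,DET}; 2:daaflaam {PREP,DET}; 3:veefont {ADJ}; 4:veefont {ADJ}; 5:praask {CONJ,NOUN}; 6:praask {CONJ,NOUN}; 7:veefont {ADJ}; 8:keim {PREP,DET}.
There are 32 candidate sequences in total.
Checking each against the rules leaves 8 sequences.
Count = 8.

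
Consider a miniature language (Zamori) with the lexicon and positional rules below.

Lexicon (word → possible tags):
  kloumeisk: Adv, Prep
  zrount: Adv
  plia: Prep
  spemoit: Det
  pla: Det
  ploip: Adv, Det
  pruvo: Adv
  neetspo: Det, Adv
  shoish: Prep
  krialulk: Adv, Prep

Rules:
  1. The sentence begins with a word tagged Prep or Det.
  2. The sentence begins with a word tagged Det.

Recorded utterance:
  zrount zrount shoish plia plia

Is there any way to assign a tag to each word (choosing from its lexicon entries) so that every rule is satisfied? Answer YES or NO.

Candidates per position — 1:zrount {Adv}; 2:zrount {Adv}; 3:shoish {Prep}; 4:plia {Prep}; 5:plia {Prep}.
Rule 1 cannot be satisfied by any choice of tags from the lexicon.
So there is no consistent tagging.

NO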